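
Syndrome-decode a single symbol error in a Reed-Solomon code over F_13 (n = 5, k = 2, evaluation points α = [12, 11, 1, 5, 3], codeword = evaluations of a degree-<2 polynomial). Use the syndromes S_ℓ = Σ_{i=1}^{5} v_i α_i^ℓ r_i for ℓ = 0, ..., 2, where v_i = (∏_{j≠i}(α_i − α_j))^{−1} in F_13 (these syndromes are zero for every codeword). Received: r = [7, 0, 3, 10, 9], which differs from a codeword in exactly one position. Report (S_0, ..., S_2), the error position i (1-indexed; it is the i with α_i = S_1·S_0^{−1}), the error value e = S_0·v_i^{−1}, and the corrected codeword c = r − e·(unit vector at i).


S = (11, 11, 11), error at position 3, error magnitude e = 8, c = [7, 0, 8, 10, 9].

Step 1: column multipliers v_i = (∏_{j≠i}(α_i − α_j))^{−1} mod 13.
  i = 1 (α = 12): (12−11)(12−1)(12−5)(12−3) = 1·11·7·9 = 693 ≡ 4, so v_1 = 4^{−1} = 10 (mod 13).
  i = 2 (α = 11): (11−12)(11−1)(11−5)(11−3) = (−1)·10·6·8 = −480 ≡ 1, so v_2 = 1^{−1} = 1 (mod 13).
  i = 3 (α = 1): (1−12)(1−11)(1−5)(1−3) = (−11)·(−10)·(−4)·(−2) = 880 ≡ 9, so v_3 = 9^{−1} = 3 (mod 13).
  i = 4 (α = 5): (5−12)(5−11)(5−1)(5−3) = (−7)·(−6)·4·2 = 336 ≡ 11, so v_4 = 11^{−1} = 6 (mod 13).
  i = 5 (α = 3): (3−12)(3−11)(3−1)(3−5) = (−9)·(−8)·2·(−2) = −288 ≡ 11, so v_5 = 11^{−1} = 6 (mod 13).
  v = [10, 1, 3, 6, 6].
Step 2: syndromes of r = [7, 0, 3, 10, 9] (all sums mod 13).
  S_0 = Σ v_i r_i = 10·7 + 1·0 + 3·3 + 6·10 + 6·9 = 193 ≡ 11.
  S_1 = Σ v_i α_i r_i = 10·12·7 + 1·11·0 + 3·1·3 + 6·5·10 + 6·3·9 = 1311 ≡ 11.
  α_i^2 mod 13 = [1, 4, 1, 12, 9].
  S_2 = Σ v_i α_i^2 r_i = 10·1·7 + 1·4·0 + 3·1·3 + 6·12·10 + 6·9·9 = 1285 ≡ 11.
  S = (11, 11, 11) ≠ 0, so r is not a codeword (an error is present).
Step 3: locate the error. For a single error e at position i, S_ℓ = v_i·e·α_i^ℓ, so α_err = S_1/S_0.
  S_0^{−1} = 11^{−1} = 6 (mod 13), so α_err = 11·6 = 66 ≡ 1 = α_3. Error position i = 3.
  Consistency check: S_2/S_1 = 11·6 = 66 ≡ 1 = α_err ✓ (single-error assumption holds).
Step 4: error magnitude e = S_0/v_3 = S_0·∏_{j≠3}(α_3 − α_j) = 11·9 = 99 ≡ 8 (mod 13).
Step 5: correct position 3: c_3 = r_3 − e = 3 − 8 ≡ 8 (mod 13). Hence c = [7, 0, 8, 10, 9].
  Check: interpolating c through the α_i gives m(x) = 1 + 7·x (degree < 2) with m(α_i) = c_i for every i, so c is indeed a codeword.


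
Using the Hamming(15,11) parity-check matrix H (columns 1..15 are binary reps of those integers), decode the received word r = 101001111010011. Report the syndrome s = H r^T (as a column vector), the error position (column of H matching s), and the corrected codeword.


s = (1, 0, 0, 0)^T, error position = 8, corrected codeword c = 101001101010011

Compute s = H r^T mod 2 one row at a time:
  s_1 = 1 + 1 + 0 + 1 + 0 + 0 + 1 + 1 = 5 ≡ 1 (mod 2).
  s_2 = 0 + 0 + 1 + 1 + 0 + 0 + 1 + 1 = 4 ≡ 0 (mod 2).
  s_3 = 0 + 1 + 1 + 1 + 0 + 1 + 1 + 1 = 6 ≡ 0 (mod 2).
  s_4 = 1 + 1 + 0 + 1 + 1 + 1 + 0 + 1 = 6 ≡ 0 (mod 2).
s = (1, 0, 0, 0)^T — this equals column 8 of H (binary 1000), so error is at position 8.
Correct: flip bit 8 of r = 101001111010011 to get c = 101001101010011.


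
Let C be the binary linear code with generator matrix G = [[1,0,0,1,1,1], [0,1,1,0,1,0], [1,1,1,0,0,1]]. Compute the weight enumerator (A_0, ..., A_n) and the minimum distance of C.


Weight distribution: A_0 = 1, A_1 = 1, A_3 = 2, A_4 = 3, A_5 = 1. Minimum distance d = 1.

Enumerate all 2^3 = 8 messages m ∈ F_2^3.
For each, compute codeword c = mG in F_2^6, then tally its weight.
  m = 000 → c = 000000, weight = 0.
  m = 100 → c = 100111, weight = 4.
  m = 010 → c = 011010, weight = 3.
  m = 110 → c = 111101, weight = 5.
  m = 001 → c = 111001, weight = 4.
  m = 101 → c = 011110, weight = 4.
  m = 011 → c = 100011, weight = 3.
  m = 111 → c = 000100, weight = 1.
Tally weights:
  weight 0: 1 codewords.
  weight 1: 1 codewords.
  weight 3: 2 codewords.
  weight 4: 3 codewords.
  weight 5: 1 codewords.
Minimum distance d = smallest w > 0 with A_w > 0 = 1.
Sanity: Σ A_w = 8 = 2^3 = 8 ✓.


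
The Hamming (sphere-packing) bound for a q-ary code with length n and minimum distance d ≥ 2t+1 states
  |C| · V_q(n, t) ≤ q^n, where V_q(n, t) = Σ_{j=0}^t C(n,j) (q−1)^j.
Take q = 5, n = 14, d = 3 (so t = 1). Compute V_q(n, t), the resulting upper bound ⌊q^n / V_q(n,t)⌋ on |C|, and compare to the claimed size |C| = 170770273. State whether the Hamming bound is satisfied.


V_q(n, t) = 57, q^n = 6103515625, Hamming bound = 107079221, |C| = 170770273 > bound (violated).

Step 1: Compute V_q(n, t) = Σ_{j=0}^1 C(n, j) (q−1)^j.
  j = 0: C(14,0)·(4)^0 = 1·1 = 1.
  j = 1: C(14,1)·(4)^1 = 14·4 = 56.
  V_q(n, t) = 1 + 56 = 57.
Step 2: q^n = 5^14 = 6103515625.
Step 3: Hamming bound ⌊q^n / V_q(n,t)⌋ = ⌊6103515625/57⌋ = 107079221.
Step 4: Compare |C| = 170770273 to 107079221: violated.
The claimed |C| lies above the Hamming bound, so no 5-ary code of length 14 with d ≥ 3 can have 170770273 codewords.


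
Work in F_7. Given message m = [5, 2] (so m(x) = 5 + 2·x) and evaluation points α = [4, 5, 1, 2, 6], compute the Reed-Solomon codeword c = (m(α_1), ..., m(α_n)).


c = [6, 1, 0, 2, 3]

Message polynomial: m(x) = 5 + 2·x (mod 7).
For each evaluation point α_i, compute m(α_i) mod 7:
  α_1 = 4: Horner steps 2 → 6, so m(4) = 6.
  α_2 = 5: Horner steps 2 → 1, so m(5) = 1.
  α_3 = 1: Horner steps 2 → 0, so m(1) = 0.
  α_4 = 2: Horner steps 2 → 2, so m(2) = 2.
  α_5 = 6: Horner steps 2 → 3, so m(6) = 3.
Codeword c = [6, 1, 0, 2, 3] ∈ F_7^5.


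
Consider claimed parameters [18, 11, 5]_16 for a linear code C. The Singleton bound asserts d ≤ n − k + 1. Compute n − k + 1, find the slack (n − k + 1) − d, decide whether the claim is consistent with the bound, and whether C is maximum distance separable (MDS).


Singleton RHS = n − k + 1 = 8, slack = 3, bound satisfied, not MDS.

Singleton bound: d ≤ n − k + 1.
Here n = 18, k = 11, so n − k + 1 = 8.
Given d = 5, check d ≤ 8: YES.
Slack = (n − k + 1) − d = 3.
The code is NOT MDS (slack = 3 > 0).
Description: the claimed parameters are [18, 11, 5]_16; such a code would be non-MDS.


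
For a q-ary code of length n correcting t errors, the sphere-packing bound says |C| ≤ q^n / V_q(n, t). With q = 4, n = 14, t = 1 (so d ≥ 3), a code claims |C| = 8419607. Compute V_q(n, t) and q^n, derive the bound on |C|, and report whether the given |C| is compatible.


V_q(n, t) = 43, q^n = 268435456, Hamming bound = 6242685, |C| = 8419607 > bound (violated).

Step 1: Compute V_q(n, t) = Σ_{j=0}^1 C(n, j) (q−1)^j.
  j = 0: C(14,0)·(3)^0 = 1·1 = 1.
  j = 1: C(14,1)·(3)^1 = 14·3 = 42.
  V_q(n, t) = 1 + 42 = 43.
Step 2: q^n = 4^14 = 268435456.
Step 3: Hamming bound ⌊q^n / V_q(n,t)⌋ = ⌊268435456/43⌋ = 6242685.
Step 4: Compare |C| = 8419607 to 6242685: violated.
The claimed |C| lies above the Hamming bound, so no 4-ary code of length 14 with d ≥ 3 can have 8419607 codewords.


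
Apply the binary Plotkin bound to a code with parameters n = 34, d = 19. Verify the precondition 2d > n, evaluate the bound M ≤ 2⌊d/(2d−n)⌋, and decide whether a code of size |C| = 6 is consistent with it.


Plotkin bound M ≤ 8; given |C| = 6 ≤ bound (satisfied).

Check applicability: 2d = 38, n = 34.
2d − n = 4 > 0, so Plotkin applies.
Compute d/(2d−n) = 19/4 ≈ 4.7500.
⌊d/(2d−n)⌋ = 4.
Plotkin bound: M ≤ 2·4 = 8.
Given |C| = 6, check: satisfied.
This |C| is below the Plotkin bound.


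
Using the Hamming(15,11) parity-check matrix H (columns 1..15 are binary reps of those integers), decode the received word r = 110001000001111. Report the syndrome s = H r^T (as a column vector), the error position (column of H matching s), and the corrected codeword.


s = (0, 1, 0, 1)^T, error position = 5, corrected codeword c = 110011000001111

Compute s = H r^T mod 2 one row at a time:
  s_1 = 0 + 0 + 0 + 0 + 1 + 1 + 1 + 1 = 4 ≡ 0 (mod 2).
  s_2 = 0 + 0 + 1 + 0 + 1 + 1 + 1 + 1 = 5 ≡ 1 (mod 2).
  s_3 = 1 + 0 + 1 + 0 + 0 + 0 + 1 + 1 = 4 ≡ 0 (mod 2).
  s_4 = 1 + 0 + 0 + 0 + 0 + 0 + 1 + 1 = 3 ≡ 1 (mod 2).
s = (0, 1, 0, 1)^T — this equals column 5 of H (binary 0101), so error is at position 5.
Correct: flip bit 5 of r = 110001000001111 to get c = 110011000001111.


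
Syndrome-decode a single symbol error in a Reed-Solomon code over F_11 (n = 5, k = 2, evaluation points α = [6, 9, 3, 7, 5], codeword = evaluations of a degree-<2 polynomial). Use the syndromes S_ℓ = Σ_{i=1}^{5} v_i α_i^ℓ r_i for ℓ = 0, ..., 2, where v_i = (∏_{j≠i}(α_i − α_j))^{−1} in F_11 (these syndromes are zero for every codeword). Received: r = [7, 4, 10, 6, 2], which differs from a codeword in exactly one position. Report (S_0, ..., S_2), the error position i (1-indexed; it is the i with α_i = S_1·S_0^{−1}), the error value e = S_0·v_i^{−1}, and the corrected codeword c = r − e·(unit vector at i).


S = (10, 6, 8), error at position 5, error magnitude e = 5, c = [7, 4, 10, 6, 8].

Step 1: column multipliers v_i = (∏_{j≠i}(α_i − α_j))^{−1} mod 11.
  i = 1 (α = 6): (6−9)(6−3)(6−7)(6−5) = (−3)·3·(−1)·1 = 9 ≡ 9, so v_1 = 9^{−1} = 5 (mod 11).
  i = 2 (α = 9): (9−6)(9−3)(9−7)(9−5) = 3·6·2·4 = 144 ≡ 1, so v_2 = 1^{−1} = 1 (mod 11).
  i = 3 (α = 3): (3−6)(3−9)(3−7)(3−5) = (−3)·(−6)·(−4)·(−2) = 144 ≡ 1, so v_3 = 1^{−1} = 1 (mod 11).
  i = 4 (α = 7): (7−6)(7−9)(7−3)(7−5) = 1·(−2)·4·2 = −16 ≡ 6, so v_4 = 6^{−1} = 2 (mod 11).
  i = 5 (α = 5): (5−6)(5−9)(5−3)(5−7) = (−1)·(−4)·2·(−2) = −16 ≡ 6, so v_5 = 6^{−1} = 2 (mod 11).
  v = [5, 1, 1, 2, 2].
Step 2: syndromes of r = [7, 4, 10, 6, 2] (all sums mod 11).
  S_0 = Σ v_i r_i = 5·7 + 1·4 + 1·10 + 2·6 + 2·2 = 65 ≡ 10.
  S_1 = Σ v_i α_i r_i = 5·6·7 + 1·9·4 + 1·3·10 + 2·7·6 + 2·5·2 = 380 ≡ 6.
  α_i^2 mod 11 = [3, 4, 9, 5, 3].
  S_2 = Σ v_i α_i^2 r_i = 5·3·7 + 1·4·4 + 1·9·10 + 2·5·6 + 2·3·2 = 283 ≡ 8.
  S = (10, 6, 8) ≠ 0, so r is not a codeword (an error is present).
Step 3: locate the error. For a single error e at position i, S_ℓ = v_i·e·α_i^ℓ, so α_err = S_1/S_0.
  S_0^{−1} = 10^{−1} = 10 (mod 11), so α_err = 6·10 = 60 ≡ 5 = α_5. Error position i = 5.
  Consistency check: S_2/S_1 = 8·2 = 16 ≡ 5 = α_err ✓ (single-error assumption holds).
Step 4: error magnitude e = S_0/v_5 = S_0·∏_{j≠5}(α_5 − α_j) = 10·6 = 60 ≡ 5 (mod 11).
Step 5: correct position 5: c_5 = r_5 − e = 2 − 5 ≡ 8 (mod 11). Hence c = [7, 4, 10, 6, 8].
  Check: interpolating c through the α_i gives m(x) = 2 + 10·x (degree < 2) with m(α_i) = c_i for every i, so c is indeed a codeword.


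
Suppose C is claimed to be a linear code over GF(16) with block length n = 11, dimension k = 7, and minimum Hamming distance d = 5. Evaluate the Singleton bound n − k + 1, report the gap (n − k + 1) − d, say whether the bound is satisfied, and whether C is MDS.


Singleton RHS = n − k + 1 = 5, slack = 0, bound satisfied, MDS.

Singleton bound: d ≤ n − k + 1.
Here n = 11, k = 7, so n − k + 1 = 5.
Given d = 5, check d ≤ 5: YES.
Slack = (n − k + 1) − d = 0.
The code is MDS (slack = 0).
Description: the claimed parameters are [11, 7, 5]_16; such a code would be MDS (meets Singleton bound).


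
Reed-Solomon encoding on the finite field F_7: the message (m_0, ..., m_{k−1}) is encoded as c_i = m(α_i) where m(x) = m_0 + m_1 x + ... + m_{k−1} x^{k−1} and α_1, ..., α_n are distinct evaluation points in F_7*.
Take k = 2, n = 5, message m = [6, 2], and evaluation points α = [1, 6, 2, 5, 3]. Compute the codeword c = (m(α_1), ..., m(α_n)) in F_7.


c = [1, 4, 3, 2, 5]

Message polynomial: m(x) = 6 + 2·x (mod 7).
For each evaluation point α_i, compute m(α_i) mod 7:
  α_1 = 1: Horner steps 2 → 1, so m(1) = 1.
  α_2 = 6: Horner steps 2 → 4, so m(6) = 4.
  α_3 = 2: Horner steps 2 → 3, so m(2) = 3.
  α_4 = 5: Horner steps 2 → 2, so m(5) = 2.
  α_5 = 3: Horner steps 2 → 5, so m(3) = 5.
Codeword c = [1, 4, 3, 2, 5] ∈ F_7^5.


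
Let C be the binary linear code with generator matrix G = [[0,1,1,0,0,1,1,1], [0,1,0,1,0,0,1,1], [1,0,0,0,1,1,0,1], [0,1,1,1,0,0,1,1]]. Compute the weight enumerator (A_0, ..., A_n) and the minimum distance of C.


Weight distribution: A_0 = 1, A_1 = 1, A_2 = 1, A_3 = 1, A_4 = 5, A_5 = 5, A_6 = 1, A_7 = 1. Minimum distance d = 1.

Enumerate all 2^4 = 16 messages m ∈ F_2^4.
For each, compute codeword c = mG in F_2^8, then tally its weight.
  m = 0000 → c = 00000000, weight = 0.
  m = 1000 → c = 01100111, weight = 5.
  m = 0100 → c = 01010011, weight = 4.
  m = 1100 → c = 00110100, weight = 3.
  m = 0010 → c = 10001101, weight = 4.
  m = 1010 → c = 11101010, weight = 5.
  m = 0110 → c = 11011110, weight = 6.
  m = 1110 → c = 10111001, weight = 5.
  m = 0001 → c = 01110011, weight = 5.
  m = 1001 → c = 00010100, weight = 2.
  m = 0101 → c = 00100000, weight = 1.
  m = 1101 → c = 01000111, weight = 4.
  m = 0011 → c = 11111110, weight = 7.
  m = 1011 → c = 10011001, weight = 4.
  m = 0111 → c = 10101101, weight = 5.
  m = 1111 → c = 11001010, weight = 4.
Tally weights:
  weight 0: 1 codewords.
  weight 1: 1 codewords.
  weight 2: 1 codewords.
  weight 3: 1 codewords.
  weight 4: 5 codewords.
  weight 5: 5 codewords.
  weight 6: 1 codewords.
  weight 7: 1 codewords.
Minimum distance d = smallest w > 0 with A_w > 0 = 1.
Sanity: Σ A_w = 16 = 2^4 = 16 ✓.


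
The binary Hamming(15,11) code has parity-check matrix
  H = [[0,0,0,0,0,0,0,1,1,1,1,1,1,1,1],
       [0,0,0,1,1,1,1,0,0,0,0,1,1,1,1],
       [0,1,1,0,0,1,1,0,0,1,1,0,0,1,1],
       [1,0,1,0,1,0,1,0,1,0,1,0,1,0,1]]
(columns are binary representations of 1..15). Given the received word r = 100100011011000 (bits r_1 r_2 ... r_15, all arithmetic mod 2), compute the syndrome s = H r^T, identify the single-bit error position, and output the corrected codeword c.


s = (0, 0, 1, 1)^T, error position = 3, corrected codeword c = 101100011011000

Compute s = H r^T mod 2 one row at a time:
  s_1 = 1 + 1 + 0 + 1 + 1 + 0 + 0 + 0 = 4 ≡ 0 (mod 2).
  s_2 = 1 + 0 + 0 + 0 + 1 + 0 + 0 + 0 = 2 ≡ 0 (mod 2).
  s_3 = 0 + 0 + 0 + 0 + 0 + 1 + 0 + 0 = 1 ≡ 1 (mod 2).
  s_4 = 1 + 0 + 0 + 0 + 1 + 1 + 0 + 0 = 3 ≡ 1 (mod 2).
s = (0, 0, 1, 1)^T — this equals column 3 of H (binary 0011), so error is at position 3.
Correct: flip bit 3 of r = 100100011011000 to get c = 101100011011000.


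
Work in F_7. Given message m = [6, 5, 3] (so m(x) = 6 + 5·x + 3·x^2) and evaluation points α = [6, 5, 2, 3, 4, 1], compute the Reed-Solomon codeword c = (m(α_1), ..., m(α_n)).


c = [4, 1, 0, 6, 4, 0]

Message polynomial: m(x) = 6 + 5·x + 3·x^2 (mod 7).
For each evaluation point α_i, compute m(α_i) mod 7:
  α_1 = 6: Horner steps 3 → 2 → 4, so m(6) = 4.
  α_2 = 5: Horner steps 3 → 6 → 1, so m(5) = 1.
  α_3 = 2: Horner steps 3 → 4 → 0, so m(2) = 0.
  α_4 = 3: Horner steps 3 → 0 → 6, so m(3) = 6.
  α_5 = 4: Horner steps 3 → 3 → 4, so m(4) = 4.
  α_6 = 1: Horner steps 3 → 1 → 0, so m(1) = 0.
Codeword c = [4, 1, 0, 6, 4, 0] ∈ F_7^6.


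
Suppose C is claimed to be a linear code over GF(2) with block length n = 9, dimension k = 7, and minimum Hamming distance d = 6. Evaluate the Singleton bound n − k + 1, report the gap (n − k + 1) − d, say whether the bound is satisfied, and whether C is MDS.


Singleton RHS = n − k + 1 = 3, slack = -3, bound violated (no such code; not MDS).

Singleton bound: d ≤ n − k + 1.
Here n = 9, k = 7, so n − k + 1 = 3.
Given d = 6, check d ≤ 3: NO.
Slack = (n − k + 1) − d = -3.
The slack is negative: d = 6 exceeds n − k + 1 = 3 by 3, so the Singleton bound is violated and no linear [9, 7, 6]_2 code can exist. In particular it is not MDS (MDS requires d = n − k + 1 exactly).
Description: the claimed parameters are [9, 7, 6]_2; such a code would be impossible (violates the Singleton bound).


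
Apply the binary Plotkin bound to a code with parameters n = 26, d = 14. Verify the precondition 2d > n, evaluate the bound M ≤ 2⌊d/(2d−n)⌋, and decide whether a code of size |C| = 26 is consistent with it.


Plotkin bound M ≤ 14; given |C| = 26 > bound (violated).

Check applicability: 2d = 28, n = 26.
2d − n = 2 > 0, so Plotkin applies.
Compute d/(2d−n) = 14/2 ≈ 7.0000.
⌊d/(2d−n)⌋ = 7.
Plotkin bound: M ≤ 2·7 = 14.
Given |C| = 26, check: VIOLATED.
This |C| is above the Plotkin bound, so no binary code with n = 26, d = 14 and 26 codewords exists.


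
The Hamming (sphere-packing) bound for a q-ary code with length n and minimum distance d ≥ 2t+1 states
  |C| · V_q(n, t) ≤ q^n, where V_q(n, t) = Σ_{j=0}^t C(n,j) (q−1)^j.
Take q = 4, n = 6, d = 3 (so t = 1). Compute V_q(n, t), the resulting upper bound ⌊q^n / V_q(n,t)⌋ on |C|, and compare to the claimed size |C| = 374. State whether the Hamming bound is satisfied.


V_q(n, t) = 19, q^n = 4096, Hamming bound = 215, |C| = 374 > bound (violated).

Step 1: Compute V_q(n, t) = Σ_{j=0}^1 C(n, j) (q−1)^j.
  j = 0: C(6,0)·(3)^0 = 1·1 = 1.
  j = 1: C(6,1)·(3)^1 = 6·3 = 18.
  V_q(n, t) = 1 + 18 = 19.
Step 2: q^n = 4^6 = 4096.
Step 3: Hamming bound ⌊q^n / V_q(n,t)⌋ = ⌊4096/19⌋ = 215.
Step 4: Compare |C| = 374 to 215: violated.
The claimed |C| lies above the Hamming bound, so no 4-ary code of length 6 with d ≥ 3 can have 374 codewords.


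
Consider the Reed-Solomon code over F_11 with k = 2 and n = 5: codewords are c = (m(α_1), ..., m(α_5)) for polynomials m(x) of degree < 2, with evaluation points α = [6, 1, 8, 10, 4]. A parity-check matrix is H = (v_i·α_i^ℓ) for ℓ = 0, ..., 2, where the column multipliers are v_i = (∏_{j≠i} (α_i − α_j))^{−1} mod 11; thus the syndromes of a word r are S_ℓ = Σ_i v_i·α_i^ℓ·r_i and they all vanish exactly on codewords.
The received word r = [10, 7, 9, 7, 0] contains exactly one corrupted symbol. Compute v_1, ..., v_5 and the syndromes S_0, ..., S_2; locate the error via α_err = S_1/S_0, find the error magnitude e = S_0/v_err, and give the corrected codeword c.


S = (7, 4, 7), error at position 4, error magnitude e = 10, c = [10, 7, 9, 8, 0].

Step 1: column multipliers v_i = (∏_{j≠i}(α_i − α_j))^{−1} mod 11.
  i = 1 (α = 6): (6−1)(6−8)(6−10)(6−4) = 5·(−2)·(−4)·2 = 80 ≡ 3, so v_1 = 3^{−1} = 4 (mod 11).
  i = 2 (α = 1): (1−6)(1−8)(1−10)(1−4) = (−5)·(−7)·(−9)·(−3) = 945 ≡ 10, so v_2 = 10^{−1} = 10 (mod 11).
  i = 3 (α = 8): (8−6)(8−1)(8−10)(8−4) = 2·7·(−2)·4 = −112 ≡ 9, so v_3 = 9^{−1} = 5 (mod 11).
  i = 4 (α = 10): (10−6)(10−1)(10−8)(10−4) = 4·9·2·6 = 432 ≡ 3, so v_4 = 3^{−1} = 4 (mod 11).
  i = 5 (α = 4): (4−6)(4−1)(4−8)(4−10) = (−2)·3·(−4)·(−6) = −144 ≡ 10, so v_5 = 10^{−1} = 10 (mod 11).
  v = [4, 10, 5, 4, 10].
Step 2: syndromes of r = [10, 7, 9, 7, 0] (all sums mod 11).
  S_0 = Σ v_i r_i = 4·10 + 10·7 + 5·9 + 4·7 + 10·0 = 183 ≡ 7.
  S_1 = Σ v_i α_i r_i = 4·6·10 + 10·1·7 + 5·8·9 + 4·10·7 + 10·4·0 = 950 ≡ 4.
  α_i^2 mod 11 = [3, 1, 9, 1, 5].
  S_2 = Σ v_i α_i^2 r_i = 4·3·10 + 10·1·7 + 5·9·9 + 4·1·7 + 10·5·0 = 623 ≡ 7.
  S = (7, 4, 7) ≠ 0, so r is not a codeword (an error is present).
Step 3: locate the error. For a single error e at position i, S_ℓ = v_i·e·α_i^ℓ, so α_err = S_1/S_0.
  S_0^{−1} = 7^{−1} = 8 (mod 11), so α_err = 4·8 = 32 ≡ 10 = α_4. Error position i = 4.
  Consistency check: S_2/S_1 = 7·3 = 21 ≡ 10 = α_err ✓ (single-error assumption holds).
Step 4: error magnitude e = S_0/v_4 = S_0·∏_{j≠4}(α_4 − α_j) = 7·3 = 21 ≡ 10 (mod 11).
Step 5: correct position 4: c_4 = r_4 − e = 7 − 10 ≡ 8 (mod 11). Hence c = [10, 7, 9, 8, 0].
  Check: interpolating c through the α_i gives m(x) = 2 + 5·x (degree < 2) with m(α_i) = c_i for every i, so c is indeed a codeword.


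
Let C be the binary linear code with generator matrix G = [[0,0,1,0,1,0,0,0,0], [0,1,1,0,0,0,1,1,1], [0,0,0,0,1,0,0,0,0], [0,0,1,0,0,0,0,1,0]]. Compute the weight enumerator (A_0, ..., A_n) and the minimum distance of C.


Weight distribution: A_0 = 1, A_1 = 3, A_2 = 3, A_3 = 2, A_4 = 3, A_5 = 3, A_6 = 1. Minimum distance d = 1.

Enumerate all 2^4 = 16 messages m ∈ F_2^4.
For each, compute codeword c = mG in F_2^9, then tally its weight.
  m = 0000 → c = 000000000, weight = 0.
  m = 1000 → c = 001010000, weight = 2.
  m = 0100 → c = 011000111, weight = 5.
  m = 1100 → c = 010010111, weight = 5.
  m = 0010 → c = 000010000, weight = 1.
  m = 1010 → c = 001000000, weight = 1.
  m = 0110 → c = 011010111, weight = 6.
  m = 1110 → c = 010000111, weight = 4.
  m = 0001 → c = 001000010, weight = 2.
  m = 1001 → c = 000010010, weight = 2.
  m = 0101 → c = 010000101, weight = 3.
  m = 1101 → c = 011010101, weight = 5.
  m = 0011 → c = 001010010, weight = 3.
  m = 1011 → c = 000000010, weight = 1.
  m = 0111 → c = 010010101, weight = 4.
  m = 1111 → c = 011000101, weight = 4.
Tally weights:
  weight 0: 1 codewords.
  weight 1: 3 codewords.
  weight 2: 3 codewords.
  weight 3: 2 codewords.
  weight 4: 3 codewords.
  weight 5: 3 codewords.
  weight 6: 1 codewords.
Minimum distance d = smallest w > 0 with A_w > 0 = 1.
Sanity: Σ A_w = 16 = 2^4 = 16 ✓.


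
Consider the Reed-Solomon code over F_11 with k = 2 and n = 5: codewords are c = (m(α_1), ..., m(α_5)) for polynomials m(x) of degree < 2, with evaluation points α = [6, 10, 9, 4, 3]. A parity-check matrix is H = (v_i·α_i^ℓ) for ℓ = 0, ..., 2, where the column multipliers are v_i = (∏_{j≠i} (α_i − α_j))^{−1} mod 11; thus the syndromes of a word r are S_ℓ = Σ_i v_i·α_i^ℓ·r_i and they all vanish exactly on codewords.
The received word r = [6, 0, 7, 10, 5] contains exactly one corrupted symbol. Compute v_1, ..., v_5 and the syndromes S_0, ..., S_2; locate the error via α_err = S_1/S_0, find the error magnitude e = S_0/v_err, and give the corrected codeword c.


S = (2, 8, 10), error at position 4, error magnitude e = 1, c = [6, 0, 7, 9, 5].

Step 1: column multipliers v_i = (∏_{j≠i}(α_i − α_j))^{−1} mod 11.
  i = 1 (α = 6): (6−10)(6−9)(6−4)(6−3) = (−4)·(−3)·2·3 = 72 ≡ 6, so v_1 = 6^{−1} = 2 (mod 11).
  i = 2 (α = 10): (10−6)(10−9)(10−4)(10−3) = 4·1·6·7 = 168 ≡ 3, so v_2 = 3^{−1} = 4 (mod 11).
  i = 3 (α = 9): (9−6)(9−10)(9−4)(9−3) = 3·(−1)·5·6 = −90 ≡ 9, so v_3 = 9^{−1} = 5 (mod 11).
  i = 4 (α = 4): (4−6)(4−10)(4−9)(4−3) = (−2)·(−6)·(−5)·1 = −60 ≡ 6, so v_4 = 6^{−1} = 2 (mod 11).
  i = 5 (α = 3): (3−6)(3−10)(3−9)(3−4) = (−3)·(−7)·(−6)·(−1) = 126 ≡ 5, so v_5 = 5^{−1} = 9 (mod 11).
  v = [2, 4, 5, 2, 9].
Step 2: syndromes of r = [6, 0, 7, 10, 5] (all sums mod 11).
  S_0 = Σ v_i r_i = 2·6 + 4·0 + 5·7 + 2·10 + 9·5 = 112 ≡ 2.
  S_1 = Σ v_i α_i r_i = 2·6·6 + 4·10·0 + 5·9·7 + 2·4·10 + 9·3·5 = 602 ≡ 8.
  α_i^2 mod 11 = [3, 1, 4, 5, 9].
  S_2 = Σ v_i α_i^2 r_i = 2·3·6 + 4·1·0 + 5·4·7 + 2·5·10 + 9·9·5 = 681 ≡ 10.
  S = (2, 8, 10) ≠ 0, so r is not a codeword (an error is present).
Step 3: locate the error. For a single error e at position i, S_ℓ = v_i·e·α_i^ℓ, so α_err = S_1/S_0.
  S_0^{−1} = 2^{−1} = 6 (mod 11), so α_err = 8·6 = 48 ≡ 4 = α_4. Error position i = 4.
  Consistency check: S_2/S_1 = 10·7 = 70 ≡ 4 = α_err ✓ (single-error assumption holds).
Step 4: error magnitude e = S_0/v_4 = S_0·∏_{j≠4}(α_4 − α_j) = 2·6 = 12 ≡ 1 (mod 11).
Step 5: correct position 4: c_4 = r_4 − e = 10 − 1 ≡ 9 (mod 11). Hence c = [6, 0, 7, 9, 5].
  Check: interpolating c through the α_i gives m(x) = 4 + 4·x (degree < 2) with m(α_i) = c_i for every i, so c is indeed a codeword.


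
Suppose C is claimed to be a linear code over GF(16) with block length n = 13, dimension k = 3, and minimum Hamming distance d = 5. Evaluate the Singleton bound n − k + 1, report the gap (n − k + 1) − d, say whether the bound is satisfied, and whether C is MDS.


Singleton RHS = n − k + 1 = 11, slack = 6, bound satisfied, not MDS.

Singleton bound: d ≤ n − k + 1.
Here n = 13, k = 3, so n − k + 1 = 11.
Given d = 5, check d ≤ 11: YES.
Slack = (n − k + 1) − d = 6.
The code is NOT MDS (slack = 6 > 0).
Description: the claimed parameters are [13, 3, 5]_16; such a code would be non-MDS.


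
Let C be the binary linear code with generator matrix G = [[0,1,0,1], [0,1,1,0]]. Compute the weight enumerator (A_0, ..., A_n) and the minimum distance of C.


Weight distribution: A_0 = 1, A_2 = 3. Minimum distance d = 2.

Enumerate all 2^2 = 4 messages m ∈ F_2^2.
For each, compute codeword c = mG in F_2^4, then tally its weight.
  m = 00 → c = 0000, weight = 0.
  m = 10 → c = 0101, weight = 2.
  m = 01 → c = 0110, weight = 2.
  m = 11 → c = 0011, weight = 2.
Tally weights:
  weight 0: 1 codewords.
  weight 2: 3 codewords.
Minimum distance d = smallest w > 0 with A_w > 0 = 2.
Sanity: Σ A_w = 4 = 2^2 = 4 ✓.


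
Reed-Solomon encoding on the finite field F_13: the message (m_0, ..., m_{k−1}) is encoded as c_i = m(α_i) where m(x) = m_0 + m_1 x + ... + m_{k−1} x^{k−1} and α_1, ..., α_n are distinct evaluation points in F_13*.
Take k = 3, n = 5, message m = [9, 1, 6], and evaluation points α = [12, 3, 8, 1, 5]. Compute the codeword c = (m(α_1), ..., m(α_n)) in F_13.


c = [1, 1, 11, 3, 8]

Message polynomial: m(x) = 9 + 1·x + 6·x^2 (mod 13).
For each evaluation point α_i, compute m(α_i) mod 13:
  α_1 = 12: Horner steps 6 → 8 → 1, so m(12) = 1.
  α_2 = 3: Horner steps 6 → 6 → 1, so m(3) = 1.
  α_3 = 8: Horner steps 6 → 10 → 11, so m(8) = 11.
  α_4 = 1: Horner steps 6 → 7 → 3, so m(1) = 3.
  α_5 = 5: Horner steps 6 → 5 → 8, so m(5) = 8.
Codeword c = [1, 1, 11, 3, 8] ∈ F_13^5.


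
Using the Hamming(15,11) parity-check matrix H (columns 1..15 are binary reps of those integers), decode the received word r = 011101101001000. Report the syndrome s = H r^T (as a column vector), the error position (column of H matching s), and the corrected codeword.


s = (0, 0, 0, 1)^T, error position = 1, corrected codeword c = 111101101001000

Compute s = H r^T mod 2 one row at a time:
  s_1 = 0 + 1 + 0 + 0 + 1 + 0 + 0 + 0 = 2 ≡ 0 (mod 2).
  s_2 = 1 + 0 + 1 + 1 + 1 + 0 + 0 + 0 = 4 ≡ 0 (mod 2).
  s_3 = 1 + 1 + 1 + 1 + 0 + 0 + 0 + 0 = 4 ≡ 0 (mod 2).
  s_4 = 0 + 1 + 0 + 1 + 1 + 0 + 0 + 0 = 3 ≡ 1 (mod 2).
s = (0, 0, 0, 1)^T — this equals column 1 of H (binary 0001), so error is at position 1.
Correct: flip bit 1 of r = 011101101001000 to get c = 111101101001000.


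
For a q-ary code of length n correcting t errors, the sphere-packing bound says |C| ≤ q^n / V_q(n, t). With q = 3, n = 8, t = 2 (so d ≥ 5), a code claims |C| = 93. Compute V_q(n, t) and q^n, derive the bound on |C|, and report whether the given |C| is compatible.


V_q(n, t) = 129, q^n = 6561, Hamming bound = 50, |C| = 93 > bound (violated).

Step 1: Compute V_q(n, t) = Σ_{j=0}^2 C(n, j) (q−1)^j.
  j = 0: C(8,0)·(2)^0 = 1·1 = 1.
  j = 1: C(8,1)·(2)^1 = 8·2 = 16.
  j = 2: C(8,2)·(2)^2 = 28·4 = 112.
  V_q(n, t) = 1 + 16 + 112 = 129.
Step 2: q^n = 3^8 = 6561.
Step 3: Hamming bound ⌊q^n / V_q(n,t)⌋ = ⌊6561/129⌋ = 50.
Step 4: Compare |C| = 93 to 50: violated.
The claimed |C| lies above the Hamming bound, so no 3-ary code of length 8 with d ≥ 5 can have 93 codewords.


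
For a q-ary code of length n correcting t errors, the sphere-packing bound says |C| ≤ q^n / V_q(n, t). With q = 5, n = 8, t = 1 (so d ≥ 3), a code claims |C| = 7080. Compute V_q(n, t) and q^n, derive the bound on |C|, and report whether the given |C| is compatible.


V_q(n, t) = 33, q^n = 390625, Hamming bound = 11837, |C| = 7080 ≤ bound (satisfied).

Step 1: Compute V_q(n, t) = Σ_{j=0}^1 C(n, j) (q−1)^j.
  j = 0: C(8,0)·(4)^0 = 1·1 = 1.
  j = 1: C(8,1)·(4)^1 = 8·4 = 32.
  V_q(n, t) = 1 + 32 = 33.
Step 2: q^n = 5^8 = 390625.
Step 3: Hamming bound ⌊q^n / V_q(n,t)⌋ = ⌊390625/33⌋ = 11837.
Step 4: Compare |C| = 7080 to 11837: satisfied.
The claimed |C| lies below the Hamming bound.


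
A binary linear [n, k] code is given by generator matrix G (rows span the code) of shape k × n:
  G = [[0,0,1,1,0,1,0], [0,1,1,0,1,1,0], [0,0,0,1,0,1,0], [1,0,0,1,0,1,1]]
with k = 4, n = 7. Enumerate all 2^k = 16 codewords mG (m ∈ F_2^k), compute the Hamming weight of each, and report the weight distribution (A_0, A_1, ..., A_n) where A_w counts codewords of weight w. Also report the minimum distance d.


Weight distribution: A_0 = 1, A_1 = 1, A_2 = 2, A_3 = 4, A_4 = 3, A_5 = 3, A_6 = 2. Minimum distance d = 1.

Enumerate all 2^4 = 16 messages m ∈ F_2^4.
For each, compute codeword c = mG in F_2^7, then tally its weight.
  m = 0000 → c = 0000000, weight = 0.
  m = 1000 → c = 0011010, weight = 3.
  m = 0100 → c = 0110110, weight = 4.
  m = 1100 → c = 0101100, weight = 3.
  m = 0010 → c = 0001010, weight = 2.
  m = 1010 → c = 0010000, weight = 1.
  m = 0110 → c = 0111100, weight = 4.
  m = 1110 → c = 0100110, weight = 3.
  m = 0001 → c = 1001011, weight = 4.
  m = 1001 → c = 1010001, weight = 3.
  m = 0101 → c = 1111101, weight = 6.
  m = 1101 → c = 1100111, weight = 5.
  m = 0011 → c = 1000001, weight = 2.
  m = 1011 → c = 1011011, weight = 5.
  m = 0111 → c = 1110111, weight = 6.
  m = 1111 → c = 1101101, weight = 5.
Tally weights:
  weight 0: 1 codewords.
  weight 1: 1 codewords.
  weight 2: 2 codewords.
  weight 3: 4 codewords.
  weight 4: 3 codewords.
  weight 5: 3 codewords.
  weight 6: 2 codewords.
Minimum distance d = smallest w > 0 with A_w > 0 = 1.
Sanity: Σ A_w = 16 = 2^4 = 16 ✓.


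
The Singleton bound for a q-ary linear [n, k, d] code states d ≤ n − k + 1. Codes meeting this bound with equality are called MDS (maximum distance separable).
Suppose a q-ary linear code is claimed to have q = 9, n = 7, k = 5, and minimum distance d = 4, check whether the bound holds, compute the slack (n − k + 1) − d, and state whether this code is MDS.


Singleton RHS = n − k + 1 = 3, slack = -1, bound violated (no such code; not MDS).

Singleton bound: d ≤ n − k + 1.
Here n = 7, k = 5, so n − k + 1 = 3.
Given d = 4, check d ≤ 3: NO.
Slack = (n − k + 1) − d = -1.
The slack is negative: d = 4 exceeds n − k + 1 = 3 by 1, so the Singleton bound is violated and no linear [7, 5, 4]_9 code can exist. In particular it is not MDS (MDS requires d = n − k + 1 exactly).
Description: the claimed parameters are [7, 5, 4]_9; such a code would be impossible (violates the Singleton bound).


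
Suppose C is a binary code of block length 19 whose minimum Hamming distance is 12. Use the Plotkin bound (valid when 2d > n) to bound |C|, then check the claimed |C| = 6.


Plotkin bound M ≤ 4; given |C| = 6 > bound (violated).

Check applicability: 2d = 24, n = 19.
2d − n = 5 > 0, so Plotkin applies.
Compute d/(2d−n) = 12/5 ≈ 2.4000.
⌊d/(2d−n)⌋ = 2.
Plotkin bound: M ≤ 2·2 = 4.
Given |C| = 6, check: VIOLATED.
This |C| is above the Plotkin bound, so no binary code with n = 19, d = 12 and 6 codewords exists.


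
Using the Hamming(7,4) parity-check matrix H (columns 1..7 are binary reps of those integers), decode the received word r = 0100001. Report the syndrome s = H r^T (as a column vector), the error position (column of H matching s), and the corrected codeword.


s = (1, 0, 1)^T, error position = 5, corrected codeword c = 0100101

Compute s = H r^T mod 2 one row at a time:
  s_1 = 0 + 0 + 0 + 1 = 1 ≡ 1 (mod 2).
  s_2 = 1 + 0 + 0 + 1 = 2 ≡ 0 (mod 2).
  s_3 = 0 + 0 + 0 + 1 = 1 ≡ 1 (mod 2).
s = (1, 0, 1)^T — this equals column 5 of H (binary 101), so error is at position 5.
Correct: flip bit 5 of r = 0100001 to get c = 0100101.


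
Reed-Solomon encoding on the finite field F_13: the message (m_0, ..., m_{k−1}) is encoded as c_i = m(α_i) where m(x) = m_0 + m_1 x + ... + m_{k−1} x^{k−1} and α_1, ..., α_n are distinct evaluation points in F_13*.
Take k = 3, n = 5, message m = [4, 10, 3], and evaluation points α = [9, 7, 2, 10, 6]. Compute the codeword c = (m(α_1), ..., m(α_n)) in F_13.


c = [12, 0, 10, 1, 3]

Message polynomial: m(x) = 4 + 10·x + 3·x^2 (mod 13).
For each evaluation point α_i, compute m(α_i) mod 13:
  α_1 = 9: Horner steps 3 → 11 → 12, so m(9) = 12.
  α_2 = 7: Horner steps 3 → 5 → 0, so m(7) = 0.
  α_3 = 2: Horner steps 3 → 3 → 10, so m(2) = 10.
  α_4 = 10: Horner steps 3 → 1 → 1, so m(10) = 1.
  α_5 = 6: Horner steps 3 → 2 → 3, so m(6) = 3.
Codeword c = [12, 0, 10, 1, 3] ∈ F_13^5.


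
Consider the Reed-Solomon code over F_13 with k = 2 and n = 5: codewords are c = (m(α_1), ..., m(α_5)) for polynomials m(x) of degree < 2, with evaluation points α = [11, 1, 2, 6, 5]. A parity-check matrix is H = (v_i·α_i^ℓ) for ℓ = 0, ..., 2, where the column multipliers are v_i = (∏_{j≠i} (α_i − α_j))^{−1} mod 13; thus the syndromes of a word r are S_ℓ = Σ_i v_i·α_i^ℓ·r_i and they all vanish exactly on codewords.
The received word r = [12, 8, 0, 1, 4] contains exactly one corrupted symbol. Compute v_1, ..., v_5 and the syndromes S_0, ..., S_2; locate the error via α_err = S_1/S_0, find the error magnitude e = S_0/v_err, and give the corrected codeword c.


S = (1, 1, 1), error at position 2, error magnitude e = 5, c = [12, 3, 0, 1, 4].

Step 1: column multipliers v_i = (∏_{j≠i}(α_i − α_j))^{−1} mod 13.
  i = 1 (α = 11): (11−1)(11−2)(11−6)(11−5) = 10·9·5·6 = 2700 ≡ 9, so v_1 = 9^{−1} = 3 (mod 13).
  i = 2 (α = 1): (1−11)(1−2)(1−6)(1−5) = (−10)·(−1)·(−5)·(−4) = 200 ≡ 5, so v_2 = 5^{−1} = 8 (mod 13).
  i = 3 (α = 2): (2−11)(2−1)(2−6)(2−5) = (−9)·1·(−4)·(−3) = −108 ≡ 9, so v_3 = 9^{−1} = 3 (mod 13).
  i = 4 (α = 6): (6−11)(6−1)(6−2)(6−5) = (−5)·5·4·1 = −100 ≡ 4, so v_4 = 4^{−1} = 10 (mod 13).
  i = 5 (α = 5): (5−11)(5−1)(5−2)(5−6) = (−6)·4·3·(−1) = 72 ≡ 7, so v_5 = 7^{−1} = 2 (mod 13).
  v = [3, 8, 3, 10, 2].
Step 2: syndromes of r = [12, 8, 0, 1, 4] (all sums mod 13).
  S_0 = Σ v_i r_i = 3·12 + 8·8 + 3·0 + 10·1 + 2·4 = 118 ≡ 1.
  S_1 = Σ v_i α_i r_i = 3·11·12 + 8·1·8 + 3·2·0 + 10·6·1 + 2·5·4 = 560 ≡ 1.
  α_i^2 mod 13 = [4, 1, 4, 10, 12].
  S_2 = Σ v_i α_i^2 r_i = 3·4·12 + 8·1·8 + 3·4·0 + 10·10·1 + 2·12·4 = 404 ≡ 1.
  S = (1, 1, 1) ≠ 0, so r is not a codeword (an error is present).
Step 3: locate the error. For a single error e at position i, S_ℓ = v_i·e·α_i^ℓ, so α_err = S_1/S_0.
  S_0^{−1} = 1^{−1} = 1 (mod 13), so α_err = 1·1 = 1 ≡ 1 = α_2. Error position i = 2.
  Consistency check: S_2/S_1 = 1·1 = 1 ≡ 1 = α_err ✓ (single-error assumption holds).
Step 4: error magnitude e = S_0/v_2 = S_0·∏_{j≠2}(α_2 − α_j) = 1·5 = 5 ≡ 5 (mod 13).
Step 5: correct position 2: c_2 = r_2 − e = 8 − 5 ≡ 3 (mod 13). Hence c = [12, 3, 0, 1, 4].
  Check: interpolating c through the α_i gives m(x) = 6 + 10·x (degree < 2) with m(α_i) = c_i for every i, so c is indeed a codeword.


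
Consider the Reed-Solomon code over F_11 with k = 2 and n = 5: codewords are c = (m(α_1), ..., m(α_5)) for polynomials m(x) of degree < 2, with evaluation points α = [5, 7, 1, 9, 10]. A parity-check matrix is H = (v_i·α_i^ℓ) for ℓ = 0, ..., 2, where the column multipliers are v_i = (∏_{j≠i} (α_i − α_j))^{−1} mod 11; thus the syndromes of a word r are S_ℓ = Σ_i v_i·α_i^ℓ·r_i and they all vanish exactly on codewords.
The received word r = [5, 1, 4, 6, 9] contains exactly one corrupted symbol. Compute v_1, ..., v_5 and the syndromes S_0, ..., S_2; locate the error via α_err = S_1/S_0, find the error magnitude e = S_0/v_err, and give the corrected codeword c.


S = (2, 3, 10), error at position 2, error magnitude e = 1, c = [5, 0, 4, 6, 9].

Step 1: column multipliers v_i = (∏_{j≠i}(α_i − α_j))^{−1} mod 11.
  i = 1 (α = 5): (5−7)(5−1)(5−9)(5−10) = (−2)·4·(−4)·(−5) = −160 ≡ 5, so v_1 = 5^{−1} = 9 (mod 11).
  i = 2 (α = 7): (7−5)(7−1)(7−9)(7−10) = 2·6·(−2)·(−3) = 72 ≡ 6, so v_2 = 6^{−1} = 2 (mod 11).
  i = 3 (α = 1): (1−5)(1−7)(1−9)(1−10) = (−4)·(−6)·(−8)·(−9) = 1728 ≡ 1, so v_3 = 1^{−1} = 1 (mod 11).
  i = 4 (α = 9): (9−5)(9−7)(9−1)(9−10) = 4·2·8·(−1) = −64 ≡ 2, so v_4 = 2^{−1} = 6 (mod 11).
  i = 5 (α = 10): (10−5)(10−7)(10−1)(10−9) = 5·3·9·1 = 135 ≡ 3, so v_5 = 3^{−1} = 4 (mod 11).
  v = [9, 2, 1, 6, 4].
Step 2: syndromes of r = [5, 1, 4, 6, 9] (all sums mod 11).
  S_0 = Σ v_i r_i = 9·5 + 2·1 + 1·4 + 6·6 + 4·9 = 123 ≡ 2.
  S_1 = Σ v_i α_i r_i = 9·5·5 + 2·7·1 + 1·1·4 + 6·9·6 + 4·10·9 = 927 ≡ 3.
  α_i^2 mod 11 = [3, 5, 1, 4, 1].
  S_2 = Σ v_i α_i^2 r_i = 9·3·5 + 2·5·1 + 1·1·4 + 6·4·6 + 4·1·9 = 329 ≡ 10.
  S = (2, 3, 10) ≠ 0, so r is not a codeword (an error is present).
Step 3: locate the error. For a single error e at position i, S_ℓ = v_i·e·α_i^ℓ, so α_err = S_1/S_0.
  S_0^{−1} = 2^{−1} = 6 (mod 11), so α_err = 3·6 = 18 ≡ 7 = α_2. Error position i = 2.
  Consistency check: S_2/S_1 = 10·4 = 40 ≡ 7 = α_err ✓ (single-error assumption holds).
Step 4: error magnitude e = S_0/v_2 = S_0·∏_{j≠2}(α_2 − α_j) = 2·6 = 12 ≡ 1 (mod 11).
Step 5: correct position 2: c_2 = r_2 − e = 1 − 1 ≡ 0 (mod 11). Hence c = [5, 0, 4, 6, 9].
  Check: interpolating c through the α_i gives m(x) = 1 + 3·x (degree < 2) with m(α_i) = c_i for every i, so c is indeed a codeword.


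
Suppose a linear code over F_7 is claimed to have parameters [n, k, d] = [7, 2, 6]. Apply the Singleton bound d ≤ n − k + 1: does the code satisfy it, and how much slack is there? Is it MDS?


Singleton RHS = n − k + 1 = 6, slack = 0, bound satisfied, MDS.

Singleton bound: d ≤ n − k + 1.
Here n = 7, k = 2, so n − k + 1 = 6.
Given d = 6, check d ≤ 6: YES.
Slack = (n − k + 1) − d = 0.
The code is MDS (slack = 0).
Description: the claimed parameters are [7, 2, 6]_7; such a code would be MDS (meets Singleton bound).


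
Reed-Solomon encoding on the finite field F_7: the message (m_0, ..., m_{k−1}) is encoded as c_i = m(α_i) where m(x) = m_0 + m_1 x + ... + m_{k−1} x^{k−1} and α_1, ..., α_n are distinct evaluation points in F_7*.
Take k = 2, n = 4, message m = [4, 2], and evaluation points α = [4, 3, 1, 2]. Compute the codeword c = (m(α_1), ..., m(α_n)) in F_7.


c = [5, 3, 6, 1]

Message polynomial: m(x) = 4 + 2·x (mod 7).
For each evaluation point α_i, compute m(α_i) mod 7:
  α_1 = 4: Horner steps 2 → 5, so m(4) = 5.
  α_2 = 3: Horner steps 2 → 3, so m(3) = 3.
  α_3 = 1: Horner steps 2 → 6, so m(1) = 6.
  α_4 = 2: Horner steps 2 → 1, so m(2) = 1.
Codeword c = [5, 3, 6, 1] ∈ F_7^4.


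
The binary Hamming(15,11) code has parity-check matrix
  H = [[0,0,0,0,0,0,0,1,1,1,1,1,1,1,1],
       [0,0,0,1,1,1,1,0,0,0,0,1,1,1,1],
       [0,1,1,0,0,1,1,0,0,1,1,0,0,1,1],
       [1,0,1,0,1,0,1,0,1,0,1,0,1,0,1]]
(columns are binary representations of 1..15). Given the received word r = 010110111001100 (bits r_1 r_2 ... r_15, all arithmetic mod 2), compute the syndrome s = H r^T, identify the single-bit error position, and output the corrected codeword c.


s = (0, 1, 0, 0)^T, error position = 4, corrected codeword c = 010010111001100

Compute s = H r^T mod 2 one row at a time:
  s_1 = 1 + 1 + 0 + 0 + 1 + 1 + 0 + 0 = 4 ≡ 0 (mod 2).
  s_2 = 1 + 1 + 0 + 1 + 1 + 1 + 0 + 0 = 5 ≡ 1 (mod 2).
  s_3 = 1 + 0 + 0 + 1 + 0 + 0 + 0 + 0 = 2 ≡ 0 (mod 2).
  s_4 = 0 + 0 + 1 + 1 + 1 + 0 + 1 + 0 = 4 ≡ 0 (mod 2).
s = (0, 1, 0, 0)^T — this equals column 4 of H (binary 0100), so error is at position 4.
Correct: flip bit 4 of r = 010110111001100 to get c = 010010111001100.


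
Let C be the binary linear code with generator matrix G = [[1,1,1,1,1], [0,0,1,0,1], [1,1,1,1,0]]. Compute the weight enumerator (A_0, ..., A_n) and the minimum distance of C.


Weight distribution: A_0 = 1, A_1 = 2, A_2 = 1, A_3 = 1, A_4 = 2, A_5 = 1. Minimum distance d = 1.

Enumerate all 2^3 = 8 messages m ∈ F_2^3.
For each, compute codeword c = mG in F_2^5, then tally its weight.
  m = 000 → c = 00000, weight = 0.
  m = 100 → c = 11111, weight = 5.
  m = 010 → c = 00101, weight = 2.
  m = 110 → c = 11010, weight = 3.
  m = 001 → c = 11110, weight = 4.
  m = 101 → c = 00001, weight = 1.
  m = 011 → c = 11011, weight = 4.
  m = 111 → c = 00100, weight = 1.
Tally weights:
  weight 0: 1 codewords.
  weight 1: 2 codewords.
  weight 2: 1 codewords.
  weight 3: 1 codewords.
  weight 4: 2 codewords.
  weight 5: 1 codewords.
Minimum distance d = smallest w > 0 with A_w > 0 = 1.
Sanity: Σ A_w = 8 = 2^3 = 8 ✓.
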